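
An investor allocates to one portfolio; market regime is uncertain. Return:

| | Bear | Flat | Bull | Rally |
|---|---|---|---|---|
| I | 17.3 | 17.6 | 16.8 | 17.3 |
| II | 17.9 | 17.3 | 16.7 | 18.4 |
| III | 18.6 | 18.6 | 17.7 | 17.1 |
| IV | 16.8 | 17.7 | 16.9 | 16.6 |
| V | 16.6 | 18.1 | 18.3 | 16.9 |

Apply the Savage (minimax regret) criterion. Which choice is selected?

III

Column bests: Bear=18.6, Flat=18.6, Bull=18.3, Rally=18.4.
I regrets: 1.3, 1.0, 1.5, 1.1 → max 1.5
II regrets: 0.7, 1.3, 1.6, 0.0 → max 1.6
III regrets: 0.0, 0.0, 0.6, 1.3 → max 1.3
IV regrets: 1.8, 0.9, 1.4, 1.8 → max 1.8
V regrets: 2.0, 0.5, 0.0, 1.5 → max 2.0
Smallest max regret = 1.3 → III.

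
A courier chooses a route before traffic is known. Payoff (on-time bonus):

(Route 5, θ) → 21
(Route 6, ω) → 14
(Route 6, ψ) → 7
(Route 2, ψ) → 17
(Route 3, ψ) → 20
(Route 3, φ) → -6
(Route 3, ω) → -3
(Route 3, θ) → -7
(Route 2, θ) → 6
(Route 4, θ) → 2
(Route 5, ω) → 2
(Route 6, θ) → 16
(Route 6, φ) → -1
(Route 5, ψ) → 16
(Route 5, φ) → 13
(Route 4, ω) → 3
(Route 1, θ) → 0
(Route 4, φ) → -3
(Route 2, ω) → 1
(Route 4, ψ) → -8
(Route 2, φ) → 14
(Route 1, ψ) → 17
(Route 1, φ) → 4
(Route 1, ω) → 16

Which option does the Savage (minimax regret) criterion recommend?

Route 5

Column bests: θ=21, φ=14, ψ=20, ω=16.
Route 1 regrets: 21, 10, 3, 0 → max 21
Route 2 regrets: 15, 0, 3, 15 → max 15
Route 3 regrets: 28, 20, 0, 19 → max 28
Route 4 regrets: 19, 17, 28, 13 → max 28
Route 5 regrets: 0, 1, 4, 14 → max 14
Route 6 regrets: 5, 15, 13, 2 → max 15
Smallest max regret = 14 → Route 5.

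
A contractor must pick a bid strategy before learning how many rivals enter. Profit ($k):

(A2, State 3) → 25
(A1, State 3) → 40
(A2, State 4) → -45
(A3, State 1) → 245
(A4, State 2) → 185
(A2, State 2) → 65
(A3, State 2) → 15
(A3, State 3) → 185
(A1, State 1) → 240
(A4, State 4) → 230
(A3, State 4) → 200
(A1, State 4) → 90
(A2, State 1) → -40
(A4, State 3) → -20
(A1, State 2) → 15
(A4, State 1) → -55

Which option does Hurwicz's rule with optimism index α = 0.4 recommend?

A3

A1: 0.4·240 + 0.6·15 = 105
A2: 0.4·65 + 0.6·(-45) = -1
A3: 0.4·245 + 0.6·15 = 107
A4: 0.4·230 + 0.6·(-55) = 59
Highest Hurwicz score = 107 → A3.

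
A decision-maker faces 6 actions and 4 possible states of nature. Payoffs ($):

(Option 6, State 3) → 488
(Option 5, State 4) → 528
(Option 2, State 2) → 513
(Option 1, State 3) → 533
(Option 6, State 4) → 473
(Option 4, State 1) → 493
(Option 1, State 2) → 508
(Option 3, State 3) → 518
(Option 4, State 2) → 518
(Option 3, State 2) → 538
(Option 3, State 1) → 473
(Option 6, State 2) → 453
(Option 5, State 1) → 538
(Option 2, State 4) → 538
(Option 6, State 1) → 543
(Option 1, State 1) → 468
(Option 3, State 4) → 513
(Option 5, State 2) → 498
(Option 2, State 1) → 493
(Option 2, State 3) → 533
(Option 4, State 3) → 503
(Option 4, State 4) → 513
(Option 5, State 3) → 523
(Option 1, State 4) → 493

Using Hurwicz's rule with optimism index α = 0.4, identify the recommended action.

Option 5

Option 1: 0.4·533 + 0.6·468 = 494
Option 2: 0.4·538 + 0.6·493 = 511
Option 3: 0.4·538 + 0.6·473 = 499
Option 4: 0.4·518 + 0.6·493 = 503
Option 5: 0.4·538 + 0.6·498 = 514
Option 6: 0.4·543 + 0.6·453 = 489
Highest Hurwicz score = 514 → Option 5.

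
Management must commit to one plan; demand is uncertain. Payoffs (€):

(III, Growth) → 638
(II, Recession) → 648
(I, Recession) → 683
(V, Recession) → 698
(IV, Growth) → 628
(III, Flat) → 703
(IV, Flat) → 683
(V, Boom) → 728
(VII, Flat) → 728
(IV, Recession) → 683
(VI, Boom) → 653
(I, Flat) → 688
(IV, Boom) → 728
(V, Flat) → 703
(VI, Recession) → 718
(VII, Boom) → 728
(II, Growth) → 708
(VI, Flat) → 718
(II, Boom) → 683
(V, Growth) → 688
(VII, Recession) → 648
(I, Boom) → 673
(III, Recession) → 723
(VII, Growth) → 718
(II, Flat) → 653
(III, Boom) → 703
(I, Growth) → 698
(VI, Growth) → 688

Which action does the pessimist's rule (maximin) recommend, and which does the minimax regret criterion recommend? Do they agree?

Row minima: I=673, II=648, III=638, IV=628, V=688, VI=653, VII=648
Best worst-case = 688 → V.
Column bests: Recession=723, Flat=728, Growth=718, Boom=728.
I regrets: 40, 40, 20, 55 → max 55
II regrets: 75, 75, 10, 45 → max 75
III regrets: 0, 25, 80, 25 → max 80
IV regrets: 40, 45, 90, 0 → max 90
V regrets: 25, 25, 30, 0 → max 30
VI regrets: 5, 10, 30, 75 → max 75
VII regrets: 75, 0, 0, 0 → max 75
Smallest max regret = 30 → V.

maximin → V; minimax regret → V (agree)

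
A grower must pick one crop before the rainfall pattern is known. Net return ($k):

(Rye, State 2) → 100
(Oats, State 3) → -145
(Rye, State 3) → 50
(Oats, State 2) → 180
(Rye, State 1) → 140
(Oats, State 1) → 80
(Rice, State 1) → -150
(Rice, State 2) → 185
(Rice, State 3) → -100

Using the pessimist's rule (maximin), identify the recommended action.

Row minima: Rice=-150, Oats=-145, Rye=50
Best worst-case = 50 → Rye.

Rye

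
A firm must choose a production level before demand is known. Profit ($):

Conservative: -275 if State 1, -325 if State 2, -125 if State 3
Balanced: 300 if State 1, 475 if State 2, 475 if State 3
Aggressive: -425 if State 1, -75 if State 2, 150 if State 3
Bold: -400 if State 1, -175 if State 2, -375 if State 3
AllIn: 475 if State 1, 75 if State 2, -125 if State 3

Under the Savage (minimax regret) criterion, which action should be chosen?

Column bests: State 1=475, State 2=475, State 3=475.
Conservative regrets: 750, 800, 600 → max 800
Balanced regrets: 175, 0, 0 → max 175
Aggressive regrets: 900, 550, 325 → max 900
Bold regrets: 875, 650, 850 → max 875
AllIn regrets: 0, 400, 600 → max 600
Smallest max regret = 175 → Balanced.

Balanced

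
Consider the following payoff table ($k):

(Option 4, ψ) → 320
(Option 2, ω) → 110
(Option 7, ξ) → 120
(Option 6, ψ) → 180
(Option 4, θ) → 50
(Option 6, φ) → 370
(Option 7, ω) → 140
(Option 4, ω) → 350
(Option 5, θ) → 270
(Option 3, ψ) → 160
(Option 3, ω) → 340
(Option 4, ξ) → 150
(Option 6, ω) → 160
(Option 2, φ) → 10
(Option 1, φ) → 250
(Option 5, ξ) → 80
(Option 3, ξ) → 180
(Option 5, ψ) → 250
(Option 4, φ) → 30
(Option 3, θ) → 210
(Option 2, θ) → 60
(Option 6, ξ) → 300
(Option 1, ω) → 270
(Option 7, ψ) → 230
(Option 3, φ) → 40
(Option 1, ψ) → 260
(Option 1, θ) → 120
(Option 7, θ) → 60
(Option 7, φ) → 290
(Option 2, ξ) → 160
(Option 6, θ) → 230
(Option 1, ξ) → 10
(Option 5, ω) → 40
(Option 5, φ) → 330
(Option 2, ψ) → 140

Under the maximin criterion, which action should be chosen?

Row minima: Option 1=10, Option 2=10, Option 3=40, Option 4=30, Option 5=40, Option 6=160, Option 7=60
Best worst-case = 160 → Option 6.

Option 6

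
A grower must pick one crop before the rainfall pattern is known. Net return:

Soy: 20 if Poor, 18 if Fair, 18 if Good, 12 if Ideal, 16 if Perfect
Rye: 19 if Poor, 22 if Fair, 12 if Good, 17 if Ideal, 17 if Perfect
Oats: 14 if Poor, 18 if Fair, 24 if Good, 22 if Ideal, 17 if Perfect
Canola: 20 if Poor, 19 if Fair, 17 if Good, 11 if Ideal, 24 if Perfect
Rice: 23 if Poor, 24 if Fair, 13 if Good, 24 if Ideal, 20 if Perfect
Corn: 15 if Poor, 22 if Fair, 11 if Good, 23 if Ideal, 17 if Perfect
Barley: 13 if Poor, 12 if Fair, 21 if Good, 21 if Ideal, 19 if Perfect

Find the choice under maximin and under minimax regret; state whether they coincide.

maximin → Oats; minimax regret → Oats (agree)

Row minima: Soy=12, Rye=12, Oats=14, Canola=11, Rice=13, Corn=11, Barley=12
Best worst-case = 14 → Oats.
Column bests: Poor=23, Fair=24, Good=24, Ideal=24, Perfect=24.
Soy regrets: 3, 6, 6, 12, 8 → max 12
Rye regrets: 4, 2, 12, 7, 7 → max 12
Oats regrets: 9, 6, 0, 2, 7 → max 9
Canola regrets: 3, 5, 7, 13, 0 → max 13
Rice regrets: 0, 0, 11, 0, 4 → max 11
Corn regrets: 8, 2, 13, 1, 7 → max 13
Barley regrets: 10, 12, 3, 3, 5 → max 12
Smallest max regret = 9 → Oats.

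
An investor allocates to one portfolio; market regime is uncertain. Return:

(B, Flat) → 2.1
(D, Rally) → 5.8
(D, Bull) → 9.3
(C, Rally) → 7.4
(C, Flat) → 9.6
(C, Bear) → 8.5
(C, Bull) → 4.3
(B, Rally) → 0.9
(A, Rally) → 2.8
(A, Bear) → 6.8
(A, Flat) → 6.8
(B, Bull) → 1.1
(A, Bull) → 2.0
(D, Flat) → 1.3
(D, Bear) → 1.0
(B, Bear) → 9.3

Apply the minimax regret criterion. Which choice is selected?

Column bests: Bear=9.3, Flat=9.6, Bull=9.3, Rally=7.4.
A regrets: 2.5, 2.8, 7.3, 4.6 → max 7.3
B regrets: 0.0, 7.5, 8.2, 6.5 → max 8.2
C regrets: 0.8, 0.0, 5.0, 0.0 → max 5.0
D regrets: 8.3, 8.3, 0.0, 1.6 → max 8.3
Smallest max regret = 5.0 → C.

C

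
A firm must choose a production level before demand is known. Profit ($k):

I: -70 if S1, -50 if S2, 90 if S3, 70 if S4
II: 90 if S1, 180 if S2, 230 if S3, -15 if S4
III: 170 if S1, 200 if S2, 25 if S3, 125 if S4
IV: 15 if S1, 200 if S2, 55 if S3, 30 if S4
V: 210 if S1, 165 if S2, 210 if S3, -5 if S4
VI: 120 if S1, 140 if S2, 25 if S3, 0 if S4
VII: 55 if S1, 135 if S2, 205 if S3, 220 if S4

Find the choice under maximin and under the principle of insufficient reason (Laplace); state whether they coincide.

maximin → VII; laplace → VII (agree)

Row minima: I=-70, II=-15, III=25, IV=15, V=-5, VI=0, VII=55
Best worst-case = 55 → VII.
Row averages: I=10, II=121.25, III=130, IV=75, V=145, VI=71.25, VII=153.75
Highest average = 153.75 → VII.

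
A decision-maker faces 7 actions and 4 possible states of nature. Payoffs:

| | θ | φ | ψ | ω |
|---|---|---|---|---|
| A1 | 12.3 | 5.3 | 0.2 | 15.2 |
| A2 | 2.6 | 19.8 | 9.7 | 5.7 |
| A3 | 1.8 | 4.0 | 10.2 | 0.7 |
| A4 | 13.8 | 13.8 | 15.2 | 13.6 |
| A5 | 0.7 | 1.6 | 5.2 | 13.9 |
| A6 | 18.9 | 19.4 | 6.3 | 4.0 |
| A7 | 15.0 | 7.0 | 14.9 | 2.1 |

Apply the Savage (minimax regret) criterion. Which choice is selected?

A4

Column bests: θ=18.9, φ=19.8, ψ=15.2, ω=15.2.
A1 regrets: 6.6, 14.5, 15.0, 0.0 → max 15.0
A2 regrets: 16.3, 0.0, 5.5, 9.5 → max 16.3
A3 regrets: 17.1, 15.8, 5.0, 14.5 → max 17.1
A4 regrets: 5.1, 6.0, 0.0, 1.6 → max 6.0
A5 regrets: 18.2, 18.2, 10.0, 1.3 → max 18.2
A6 regrets: 0.0, 0.4, 8.9, 11.2 → max 11.2
A7 regrets: 3.9, 12.8, 0.3, 13.1 → max 13.1
Smallest max regret = 6.0 → A4.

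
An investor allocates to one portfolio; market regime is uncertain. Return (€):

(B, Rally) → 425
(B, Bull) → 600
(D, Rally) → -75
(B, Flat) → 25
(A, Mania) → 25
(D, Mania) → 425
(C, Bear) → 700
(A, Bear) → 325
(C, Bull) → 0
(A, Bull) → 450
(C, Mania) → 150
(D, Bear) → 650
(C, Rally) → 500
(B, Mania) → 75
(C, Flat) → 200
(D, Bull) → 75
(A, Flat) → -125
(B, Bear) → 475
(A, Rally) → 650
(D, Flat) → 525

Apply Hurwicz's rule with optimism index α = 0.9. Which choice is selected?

A: 0.9·650 + 0.1·(-125) = 572.5
B: 0.9·600 + 0.1·25 = 542.5
C: 0.9·700 + 0.1·0 = 630
D: 0.9·650 + 0.1·(-75) = 577.5
Highest Hurwicz score = 630 → C.

C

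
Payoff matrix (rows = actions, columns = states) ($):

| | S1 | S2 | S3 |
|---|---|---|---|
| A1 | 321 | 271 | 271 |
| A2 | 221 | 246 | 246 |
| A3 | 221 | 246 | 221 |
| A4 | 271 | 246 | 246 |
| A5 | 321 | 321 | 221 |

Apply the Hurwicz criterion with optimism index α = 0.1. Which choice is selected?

A1: 0.1·321 + 0.9·271 = 276
A2: 0.1·246 + 0.9·221 = 223.5
A3: 0.1·246 + 0.9·221 = 223.5
A4: 0.1·271 + 0.9·246 = 248.5
A5: 0.1·321 + 0.9·221 = 231
Highest Hurwicz score = 276 → A1.

A1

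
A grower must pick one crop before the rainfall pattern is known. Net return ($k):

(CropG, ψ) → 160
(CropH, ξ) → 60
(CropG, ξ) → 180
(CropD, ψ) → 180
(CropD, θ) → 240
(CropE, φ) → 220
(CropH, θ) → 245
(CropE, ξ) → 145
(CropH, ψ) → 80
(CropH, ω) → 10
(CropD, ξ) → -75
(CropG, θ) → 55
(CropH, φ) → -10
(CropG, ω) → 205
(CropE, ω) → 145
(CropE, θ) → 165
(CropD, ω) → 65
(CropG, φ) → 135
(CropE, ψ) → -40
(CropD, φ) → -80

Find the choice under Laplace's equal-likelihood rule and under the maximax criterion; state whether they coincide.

laplace → CropG; maximax → CropH (disagree)

Row averages: CropE=127, CropH=77, CropD=66, CropG=147
Highest average = 147 → CropG.
Row maxima: CropE=220, CropH=245, CropD=240, CropG=205
Best best-case = 245 → CropH.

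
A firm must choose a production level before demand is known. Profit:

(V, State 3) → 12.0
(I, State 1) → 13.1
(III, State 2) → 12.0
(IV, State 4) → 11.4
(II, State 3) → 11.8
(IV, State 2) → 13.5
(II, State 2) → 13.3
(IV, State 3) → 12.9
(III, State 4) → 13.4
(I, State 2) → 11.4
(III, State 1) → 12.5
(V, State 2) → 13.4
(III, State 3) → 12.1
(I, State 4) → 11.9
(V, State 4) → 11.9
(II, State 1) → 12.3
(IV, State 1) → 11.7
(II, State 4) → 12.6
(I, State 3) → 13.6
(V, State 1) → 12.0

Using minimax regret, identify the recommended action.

III

Column bests: State 1=13.1, State 2=13.5, State 3=13.6, State 4=13.4.
I regrets: 0.0, 2.1, 0.0, 1.5 → max 2.1
II regrets: 0.8, 0.2, 1.8, 0.8 → max 1.8
III regrets: 0.6, 1.5, 1.5, 0.0 → max 1.5
IV regrets: 1.4, 0.0, 0.7, 2.0 → max 2.0
V regrets: 1.1, 0.1, 1.6, 1.5 → max 1.6
Smallest max regret = 1.5 → III.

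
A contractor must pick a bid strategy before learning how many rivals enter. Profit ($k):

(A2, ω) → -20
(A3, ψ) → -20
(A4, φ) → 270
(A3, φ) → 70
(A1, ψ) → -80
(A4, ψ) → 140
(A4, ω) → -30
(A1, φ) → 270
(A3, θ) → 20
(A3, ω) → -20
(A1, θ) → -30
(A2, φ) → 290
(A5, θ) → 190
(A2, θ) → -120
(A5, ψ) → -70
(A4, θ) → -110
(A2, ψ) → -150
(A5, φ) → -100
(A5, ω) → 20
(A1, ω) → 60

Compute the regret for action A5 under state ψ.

Best payoff under ψ is 140.
Regret = 140 − (-70) = 210.

210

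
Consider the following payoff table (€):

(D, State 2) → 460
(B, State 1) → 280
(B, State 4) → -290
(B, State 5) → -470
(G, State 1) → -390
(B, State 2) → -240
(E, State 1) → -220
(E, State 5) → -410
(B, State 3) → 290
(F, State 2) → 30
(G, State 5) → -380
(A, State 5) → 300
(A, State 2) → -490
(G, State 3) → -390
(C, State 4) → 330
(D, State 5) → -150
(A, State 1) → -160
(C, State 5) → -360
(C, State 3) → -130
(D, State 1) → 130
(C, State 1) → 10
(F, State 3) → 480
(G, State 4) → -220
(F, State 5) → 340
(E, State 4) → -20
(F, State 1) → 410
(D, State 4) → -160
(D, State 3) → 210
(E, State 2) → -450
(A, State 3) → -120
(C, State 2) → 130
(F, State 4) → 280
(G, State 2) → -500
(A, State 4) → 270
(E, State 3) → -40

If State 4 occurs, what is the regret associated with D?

490

Best payoff under State 4 is 330.
Regret = 330 − (-160) = 490.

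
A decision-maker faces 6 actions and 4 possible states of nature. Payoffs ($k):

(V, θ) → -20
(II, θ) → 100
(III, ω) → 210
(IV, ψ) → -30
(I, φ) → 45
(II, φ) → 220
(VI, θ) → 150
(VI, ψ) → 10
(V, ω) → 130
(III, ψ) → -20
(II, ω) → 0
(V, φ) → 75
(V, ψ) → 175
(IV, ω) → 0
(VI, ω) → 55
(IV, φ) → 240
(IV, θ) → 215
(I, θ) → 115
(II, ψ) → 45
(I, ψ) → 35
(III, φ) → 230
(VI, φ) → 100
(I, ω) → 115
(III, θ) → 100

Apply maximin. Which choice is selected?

I

Row minima: I=35, II=0, III=-20, IV=-30, V=-20, VI=10
Best worst-case = 35 → I.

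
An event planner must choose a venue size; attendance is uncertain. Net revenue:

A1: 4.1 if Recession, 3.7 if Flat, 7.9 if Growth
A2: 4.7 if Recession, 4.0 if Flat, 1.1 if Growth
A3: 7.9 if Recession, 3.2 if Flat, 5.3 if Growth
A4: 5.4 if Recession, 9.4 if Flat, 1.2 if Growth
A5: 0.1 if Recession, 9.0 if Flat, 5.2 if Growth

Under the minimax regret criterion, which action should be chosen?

A1

Column bests: Recession=7.9, Flat=9.4, Growth=7.9.
A1 regrets: 3.8, 5.7, 0.0 → max 5.7
A2 regrets: 3.2, 5.4, 6.8 → max 6.8
A3 regrets: 0.0, 6.2, 2.6 → max 6.2
A4 regrets: 2.5, 0.0, 6.7 → max 6.7
A5 regrets: 7.8, 0.4, 2.7 → max 7.8
Smallest max regret = 5.7 → A1.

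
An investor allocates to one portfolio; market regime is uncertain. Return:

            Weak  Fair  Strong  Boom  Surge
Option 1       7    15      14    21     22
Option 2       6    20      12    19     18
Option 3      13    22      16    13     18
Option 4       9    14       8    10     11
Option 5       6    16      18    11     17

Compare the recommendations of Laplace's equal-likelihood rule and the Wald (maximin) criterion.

Row averages: Option 1=15.8, Option 2=15, Option 3=16.4, Option 4=10.4, Option 5=13.6
Highest average = 16.4 → Option 3.
Row minima: Option 1=7, Option 2=6, Option 3=13, Option 4=8, Option 5=6
Best worst-case = 13 → Option 3.

laplace → Option 3; maximin → Option 3 (agree)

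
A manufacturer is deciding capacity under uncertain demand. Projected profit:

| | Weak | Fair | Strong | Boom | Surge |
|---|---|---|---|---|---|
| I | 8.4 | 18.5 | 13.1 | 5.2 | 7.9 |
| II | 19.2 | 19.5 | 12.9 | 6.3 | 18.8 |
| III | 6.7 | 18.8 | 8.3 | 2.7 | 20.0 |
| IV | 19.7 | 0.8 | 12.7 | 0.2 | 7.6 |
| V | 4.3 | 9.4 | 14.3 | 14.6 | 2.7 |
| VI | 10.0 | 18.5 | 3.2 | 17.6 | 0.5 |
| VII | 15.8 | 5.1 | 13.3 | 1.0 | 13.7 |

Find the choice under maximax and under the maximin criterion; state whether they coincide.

Row maxima: I=18.5, II=19.5, III=20.0, IV=19.7, V=14.6, VI=18.5, VII=15.8
Best best-case = 20.0 → III.
Row minima: I=5.2, II=6.3, III=2.7, IV=0.2, V=2.7, VI=0.5, VII=1.0
Best worst-case = 6.3 → II.

maximax → III; maximin → II (disagree)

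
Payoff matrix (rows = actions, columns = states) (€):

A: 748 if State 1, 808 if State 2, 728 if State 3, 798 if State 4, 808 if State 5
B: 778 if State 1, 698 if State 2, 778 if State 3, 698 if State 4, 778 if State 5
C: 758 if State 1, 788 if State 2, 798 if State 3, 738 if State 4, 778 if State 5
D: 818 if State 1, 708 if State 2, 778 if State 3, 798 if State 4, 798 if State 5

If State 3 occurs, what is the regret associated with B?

Best payoff under State 3 is 798.
Regret = 798 − 778 = 20.

20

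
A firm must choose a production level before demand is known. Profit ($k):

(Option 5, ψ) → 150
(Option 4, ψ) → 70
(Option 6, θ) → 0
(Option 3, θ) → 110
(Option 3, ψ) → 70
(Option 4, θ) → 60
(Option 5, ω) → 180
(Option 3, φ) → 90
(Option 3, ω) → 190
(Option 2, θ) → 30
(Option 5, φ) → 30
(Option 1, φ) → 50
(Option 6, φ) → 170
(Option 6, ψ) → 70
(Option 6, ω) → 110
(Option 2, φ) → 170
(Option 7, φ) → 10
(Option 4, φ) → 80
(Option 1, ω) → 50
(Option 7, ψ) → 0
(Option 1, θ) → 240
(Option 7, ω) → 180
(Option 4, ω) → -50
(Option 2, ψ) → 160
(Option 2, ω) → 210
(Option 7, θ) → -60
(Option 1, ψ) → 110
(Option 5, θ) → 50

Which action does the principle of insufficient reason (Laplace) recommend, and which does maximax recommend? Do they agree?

laplace → Option 2; maximax → Option 1 (disagree)

Row averages: Option 1=112.5, Option 2=142.5, Option 3=115, Option 4=40, Option 5=102.5, Option 6=87.5, Option 7=32.5
Highest average = 142.5 → Option 2.
Row maxima: Option 1=240, Option 2=210, Option 3=190, Option 4=80, Option 5=180, Option 6=170, Option 7=180
Best best-case = 240 → Option 1.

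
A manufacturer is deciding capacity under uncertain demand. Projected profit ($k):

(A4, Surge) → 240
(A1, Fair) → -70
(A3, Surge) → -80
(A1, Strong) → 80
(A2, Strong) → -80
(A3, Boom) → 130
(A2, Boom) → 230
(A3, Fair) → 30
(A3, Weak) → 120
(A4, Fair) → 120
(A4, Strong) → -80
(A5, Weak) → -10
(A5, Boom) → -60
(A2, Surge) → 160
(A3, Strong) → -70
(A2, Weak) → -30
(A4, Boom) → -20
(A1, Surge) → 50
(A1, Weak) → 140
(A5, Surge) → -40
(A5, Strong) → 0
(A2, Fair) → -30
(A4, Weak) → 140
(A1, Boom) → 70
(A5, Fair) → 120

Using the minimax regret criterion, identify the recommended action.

A2

Column bests: Weak=140, Fair=120, Strong=80, Boom=230, Surge=240.
A1 regrets: 0, 190, 0, 160, 190 → max 190
A2 regrets: 170, 150, 160, 0, 80 → max 170
A3 regrets: 20, 90, 150, 100, 320 → max 320
A4 regrets: 0, 0, 160, 250, 0 → max 250
A5 regrets: 150, 0, 80, 290, 280 → max 290
Smallest max regret = 170 → A2.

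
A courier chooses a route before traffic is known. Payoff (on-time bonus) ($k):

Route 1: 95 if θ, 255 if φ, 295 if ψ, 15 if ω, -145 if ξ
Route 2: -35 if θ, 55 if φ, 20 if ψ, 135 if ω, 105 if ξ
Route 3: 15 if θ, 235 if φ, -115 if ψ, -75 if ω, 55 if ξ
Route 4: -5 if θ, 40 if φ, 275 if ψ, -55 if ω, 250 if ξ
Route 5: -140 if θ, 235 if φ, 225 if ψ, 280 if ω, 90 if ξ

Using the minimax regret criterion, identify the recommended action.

Column bests: θ=95, φ=255, ψ=295, ω=280, ξ=250.
Route 1 regrets: 0, 0, 0, 265, 395 → max 395
Route 2 regrets: 130, 200, 275, 145, 145 → max 275
Route 3 regrets: 80, 20, 410, 355, 195 → max 410
Route 4 regrets: 100, 215, 20, 335, 0 → max 335
Route 5 regrets: 235, 20, 70, 0, 160 → max 235
Smallest max regret = 235 → Route 5.

Route 5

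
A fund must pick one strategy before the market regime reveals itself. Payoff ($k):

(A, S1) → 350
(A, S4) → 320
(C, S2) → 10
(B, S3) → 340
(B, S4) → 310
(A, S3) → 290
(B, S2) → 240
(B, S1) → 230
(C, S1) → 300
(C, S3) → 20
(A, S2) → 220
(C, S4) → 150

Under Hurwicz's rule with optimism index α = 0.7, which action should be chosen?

A

A: 0.7·350 + 0.3·220 = 311
B: 0.7·340 + 0.3·230 = 307
C: 0.7·300 + 0.3·10 = 213
Highest Hurwicz score = 311 → A.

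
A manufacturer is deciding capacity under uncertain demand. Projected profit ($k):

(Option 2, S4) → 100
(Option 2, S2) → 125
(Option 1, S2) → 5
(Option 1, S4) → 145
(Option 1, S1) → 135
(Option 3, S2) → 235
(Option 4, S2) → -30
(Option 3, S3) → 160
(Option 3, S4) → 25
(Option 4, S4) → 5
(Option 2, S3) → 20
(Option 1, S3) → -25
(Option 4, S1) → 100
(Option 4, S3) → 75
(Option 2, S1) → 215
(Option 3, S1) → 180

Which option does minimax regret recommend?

Column bests: S1=215, S2=235, S3=160, S4=145.
Option 1 regrets: 80, 230, 185, 0 → max 230
Option 2 regrets: 0, 110, 140, 45 → max 140
Option 3 regrets: 35, 0, 0, 120 → max 120
Option 4 regrets: 115, 265, 85, 140 → max 265
Smallest max regret = 120 → Option 3.

Option 3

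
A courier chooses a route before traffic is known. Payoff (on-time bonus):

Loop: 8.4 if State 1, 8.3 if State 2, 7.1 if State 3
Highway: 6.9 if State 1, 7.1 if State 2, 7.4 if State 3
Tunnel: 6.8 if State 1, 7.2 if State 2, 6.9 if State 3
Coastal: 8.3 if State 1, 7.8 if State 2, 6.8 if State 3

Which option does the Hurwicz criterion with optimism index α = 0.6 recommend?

Loop: 0.6·8.4 + 0.4·7.1 = 7.88
Highway: 0.6·7.4 + 0.4·6.9 = 7.2
Tunnel: 0.6·7.2 + 0.4·6.8 = 7.04
Coastal: 0.6·8.3 + 0.4·6.8 = 7.7
Highest Hurwicz score = 7.88 → Loop.

Loop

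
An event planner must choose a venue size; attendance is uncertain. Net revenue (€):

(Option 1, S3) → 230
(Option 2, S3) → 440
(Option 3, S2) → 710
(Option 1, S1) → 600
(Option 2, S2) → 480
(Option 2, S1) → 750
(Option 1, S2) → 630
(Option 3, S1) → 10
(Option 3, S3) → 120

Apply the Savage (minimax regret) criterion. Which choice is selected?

Column bests: S1=750, S2=710, S3=440.
Option 1 regrets: 150, 80, 210 → max 210
Option 2 regrets: 0, 230, 0 → max 230
Option 3 regrets: 740, 0, 320 → max 740
Smallest max regret = 210 → Option 1.

Option 1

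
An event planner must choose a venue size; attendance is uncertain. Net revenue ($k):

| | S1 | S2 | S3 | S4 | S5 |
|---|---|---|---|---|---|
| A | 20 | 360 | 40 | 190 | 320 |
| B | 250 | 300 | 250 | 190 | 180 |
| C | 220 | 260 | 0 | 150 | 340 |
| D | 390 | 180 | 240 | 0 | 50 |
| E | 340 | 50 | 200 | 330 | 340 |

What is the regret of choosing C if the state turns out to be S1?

Best payoff under S1 is 390.
Regret = 390 − 220 = 170.

170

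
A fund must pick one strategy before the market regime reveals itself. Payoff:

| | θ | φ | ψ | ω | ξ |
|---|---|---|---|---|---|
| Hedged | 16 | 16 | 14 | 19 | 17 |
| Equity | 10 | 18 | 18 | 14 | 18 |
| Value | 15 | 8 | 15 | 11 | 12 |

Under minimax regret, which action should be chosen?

Column bests: θ=16, φ=18, ψ=18, ω=19, ξ=18.
Hedged regrets: 0, 2, 4, 0, 1 → max 4
Equity regrets: 6, 0, 0, 5, 0 → max 6
Value regrets: 1, 10, 3, 8, 6 → max 10
Smallest max regret = 4 → Hedged.

Hedged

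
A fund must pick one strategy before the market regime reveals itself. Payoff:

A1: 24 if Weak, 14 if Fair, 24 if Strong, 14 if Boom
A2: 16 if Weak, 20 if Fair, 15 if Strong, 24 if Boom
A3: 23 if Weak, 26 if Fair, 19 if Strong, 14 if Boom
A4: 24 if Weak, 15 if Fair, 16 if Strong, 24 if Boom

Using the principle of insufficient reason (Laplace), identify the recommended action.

A3

Row averages: A1=19, A2=18.75, A3=20.5, A4=19.75
Highest average = 20.5 → A3.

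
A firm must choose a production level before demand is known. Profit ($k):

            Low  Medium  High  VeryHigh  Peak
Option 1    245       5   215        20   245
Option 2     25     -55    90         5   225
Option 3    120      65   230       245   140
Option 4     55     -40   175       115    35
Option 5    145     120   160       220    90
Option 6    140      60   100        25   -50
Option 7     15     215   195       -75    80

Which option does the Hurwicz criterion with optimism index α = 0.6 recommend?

Option 3

Option 1: 0.6·245 + 0.4·5 = 149
Option 2: 0.6·225 + 0.4·(-55) = 113
Option 3: 0.6·245 + 0.4·65 = 173
Option 4: 0.6·175 + 0.4·(-40) = 89
Option 5: 0.6·220 + 0.4·90 = 168
Option 6: 0.6·140 + 0.4·(-50) = 64
Option 7: 0.6·215 + 0.4·(-75) = 99
Highest Hurwicz score = 173 → Option 3.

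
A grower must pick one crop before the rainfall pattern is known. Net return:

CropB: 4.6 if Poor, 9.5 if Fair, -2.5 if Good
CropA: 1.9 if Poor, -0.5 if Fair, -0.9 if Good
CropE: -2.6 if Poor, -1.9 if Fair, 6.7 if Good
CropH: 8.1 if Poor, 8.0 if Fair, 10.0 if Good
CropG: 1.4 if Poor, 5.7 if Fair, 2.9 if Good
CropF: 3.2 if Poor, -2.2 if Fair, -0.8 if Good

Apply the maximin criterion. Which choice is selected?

CropH

Row minima: CropB=-2.5, CropA=-0.9, CropE=-2.6, CropH=8.0, CropG=1.4, CropF=-2.2
Best worst-case = 8.0 → CropH.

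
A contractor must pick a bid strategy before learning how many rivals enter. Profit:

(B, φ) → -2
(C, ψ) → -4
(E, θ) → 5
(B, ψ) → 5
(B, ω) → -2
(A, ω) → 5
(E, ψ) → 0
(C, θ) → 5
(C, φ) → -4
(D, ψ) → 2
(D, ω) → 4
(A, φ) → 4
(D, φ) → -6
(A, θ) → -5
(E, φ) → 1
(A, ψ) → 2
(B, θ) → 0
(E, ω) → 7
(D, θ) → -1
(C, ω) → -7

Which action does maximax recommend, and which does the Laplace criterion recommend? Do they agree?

Row maxima: A=5, B=5, C=5, D=4, E=7
Best best-case = 7 → E.
Row averages: A=1.5, B=0.25, C=-2.5, D=-0.25, E=3.25
Highest average = 3.25 → E.

maximax → E; laplace → E (agree)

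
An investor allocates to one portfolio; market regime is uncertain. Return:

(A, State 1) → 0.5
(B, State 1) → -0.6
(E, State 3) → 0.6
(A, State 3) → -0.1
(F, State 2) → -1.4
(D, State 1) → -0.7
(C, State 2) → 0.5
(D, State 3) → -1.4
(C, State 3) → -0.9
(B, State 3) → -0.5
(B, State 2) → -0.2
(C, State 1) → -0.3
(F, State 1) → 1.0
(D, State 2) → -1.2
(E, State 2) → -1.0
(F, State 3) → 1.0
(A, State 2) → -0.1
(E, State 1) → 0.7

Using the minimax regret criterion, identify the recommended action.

A

Column bests: State 1=1.0, State 2=0.5, State 3=1.0.
A regrets: 0.5, 0.6, 1.1 → max 1.1
B regrets: 1.6, 0.7, 1.5 → max 1.6
C regrets: 1.3, 0.0, 1.9 → max 1.9
D regrets: 1.7, 1.7, 2.4 → max 2.4
E regrets: 0.3, 1.5, 0.4 → max 1.5
F regrets: 0.0, 1.9, 0.0 → max 1.9
Smallest max regret = 1.1 → A.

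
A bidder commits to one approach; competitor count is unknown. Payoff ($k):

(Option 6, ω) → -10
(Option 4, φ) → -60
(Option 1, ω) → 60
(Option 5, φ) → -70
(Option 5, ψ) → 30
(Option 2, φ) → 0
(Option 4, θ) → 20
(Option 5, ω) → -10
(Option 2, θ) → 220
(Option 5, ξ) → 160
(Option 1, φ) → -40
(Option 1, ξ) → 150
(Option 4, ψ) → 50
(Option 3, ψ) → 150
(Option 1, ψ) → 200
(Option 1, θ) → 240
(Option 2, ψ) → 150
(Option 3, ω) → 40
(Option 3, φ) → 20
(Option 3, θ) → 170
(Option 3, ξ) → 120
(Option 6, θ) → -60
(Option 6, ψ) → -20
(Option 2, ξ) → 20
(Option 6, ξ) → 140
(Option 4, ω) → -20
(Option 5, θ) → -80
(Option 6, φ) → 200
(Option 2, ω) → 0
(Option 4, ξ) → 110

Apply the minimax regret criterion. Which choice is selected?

Column bests: θ=240, φ=200, ψ=200, ω=60, ξ=160.
Option 1 regrets: 0, 240, 0, 0, 10 → max 240
Option 2 regrets: 20, 200, 50, 60, 140 → max 200
Option 3 regrets: 70, 180, 50, 20, 40 → max 180
Option 4 regrets: 220, 260, 150, 80, 50 → max 260
Option 5 regrets: 320, 270, 170, 70, 0 → max 320
Option 6 regrets: 300, 0, 220, 70, 20 → max 300
Smallest max regret = 180 → Option 3.

Option 3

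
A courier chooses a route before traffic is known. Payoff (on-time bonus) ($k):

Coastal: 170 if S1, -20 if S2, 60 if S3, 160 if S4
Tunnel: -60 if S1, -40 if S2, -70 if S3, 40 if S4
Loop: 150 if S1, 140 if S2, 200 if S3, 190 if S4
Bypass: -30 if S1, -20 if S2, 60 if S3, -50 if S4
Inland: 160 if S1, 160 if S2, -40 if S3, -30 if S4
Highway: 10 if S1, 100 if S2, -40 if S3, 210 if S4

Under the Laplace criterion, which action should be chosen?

Loop

Row averages: Coastal=92.5, Tunnel=-32.5, Loop=170, Bypass=-10, Inland=62.5, Highway=70
Highest average = 170 → Loop.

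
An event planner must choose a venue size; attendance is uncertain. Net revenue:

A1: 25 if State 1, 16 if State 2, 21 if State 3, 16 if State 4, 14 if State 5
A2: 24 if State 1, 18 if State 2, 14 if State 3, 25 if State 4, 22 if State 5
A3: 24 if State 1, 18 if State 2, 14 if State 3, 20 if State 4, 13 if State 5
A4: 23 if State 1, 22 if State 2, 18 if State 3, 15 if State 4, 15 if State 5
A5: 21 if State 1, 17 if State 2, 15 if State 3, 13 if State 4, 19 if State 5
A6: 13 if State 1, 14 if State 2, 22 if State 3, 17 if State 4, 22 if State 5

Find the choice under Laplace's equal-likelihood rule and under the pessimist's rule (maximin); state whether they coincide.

Row averages: A1=18.4, A2=20.6, A3=17.8, A4=18.6, A5=17, A6=17.6
Highest average = 20.6 → A2.
Row minima: A1=14, A2=14, A3=13, A4=15, A5=13, A6=13
Best worst-case = 15 → A4.

laplace → A2; maximin → A4 (disagree)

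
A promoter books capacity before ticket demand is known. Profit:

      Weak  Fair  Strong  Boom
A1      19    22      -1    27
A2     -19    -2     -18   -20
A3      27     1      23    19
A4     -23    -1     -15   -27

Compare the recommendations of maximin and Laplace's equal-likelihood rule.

Row minima: A1=-1, A2=-20, A3=1, A4=-27
Best worst-case = 1 → A3.
Row averages: A1=16.75, A2=-14.75, A3=17.5, A4=-16.5
Highest average = 17.5 → A3.

maximin → A3; laplace → A3 (agree)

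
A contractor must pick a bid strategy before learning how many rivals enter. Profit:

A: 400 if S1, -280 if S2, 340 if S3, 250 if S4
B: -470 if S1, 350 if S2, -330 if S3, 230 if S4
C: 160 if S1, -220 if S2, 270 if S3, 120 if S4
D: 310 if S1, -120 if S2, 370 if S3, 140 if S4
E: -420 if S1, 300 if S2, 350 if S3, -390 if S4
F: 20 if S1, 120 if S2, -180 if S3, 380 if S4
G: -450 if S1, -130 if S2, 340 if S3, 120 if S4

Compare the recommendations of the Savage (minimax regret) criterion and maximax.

Column bests: S1=400, S2=350, S3=370, S4=380.
A regrets: 0, 630, 30, 130 → max 630
B regrets: 870, 0, 700, 150 → max 870
C regrets: 240, 570, 100, 260 → max 570
D regrets: 90, 470, 0, 240 → max 470
E regrets: 820, 50, 20, 770 → max 820
F regrets: 380, 230, 550, 0 → max 550
G regrets: 850, 480, 30, 260 → max 850
Smallest max regret = 470 → D.
Row maxima: A=400, B=350, C=270, D=370, E=350, F=380, G=340
Best best-case = 400 → A.

minimax regret → D; maximax → A (disagree)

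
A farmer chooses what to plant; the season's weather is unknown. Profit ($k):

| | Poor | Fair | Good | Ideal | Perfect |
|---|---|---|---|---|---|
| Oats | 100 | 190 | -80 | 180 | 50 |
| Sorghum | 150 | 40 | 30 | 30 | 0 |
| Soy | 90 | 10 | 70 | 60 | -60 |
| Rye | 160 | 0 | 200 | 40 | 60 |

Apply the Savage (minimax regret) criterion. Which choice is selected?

Sorghum

Column bests: Poor=160, Fair=190, Good=200, Ideal=180, Perfect=60.
Oats regrets: 60, 0, 280, 0, 10 → max 280
Sorghum regrets: 10, 150, 170, 150, 60 → max 170
Soy regrets: 70, 180, 130, 120, 120 → max 180
Rye regrets: 0, 190, 0, 140, 0 → max 190
Smallest max regret = 170 → Sorghum.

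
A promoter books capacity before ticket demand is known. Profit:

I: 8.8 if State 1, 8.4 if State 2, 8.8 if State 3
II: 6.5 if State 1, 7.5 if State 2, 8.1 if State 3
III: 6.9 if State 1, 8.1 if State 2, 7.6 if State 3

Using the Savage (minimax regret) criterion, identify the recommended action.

Column bests: State 1=8.8, State 2=8.4, State 3=8.8.
I regrets: 0.0, 0.0, 0.0 → max 0.0
II regrets: 2.3, 0.9, 0.7 → max 2.3
III regrets: 1.9, 0.3, 1.2 → max 1.9
Smallest max regret = 0.0 → I.

I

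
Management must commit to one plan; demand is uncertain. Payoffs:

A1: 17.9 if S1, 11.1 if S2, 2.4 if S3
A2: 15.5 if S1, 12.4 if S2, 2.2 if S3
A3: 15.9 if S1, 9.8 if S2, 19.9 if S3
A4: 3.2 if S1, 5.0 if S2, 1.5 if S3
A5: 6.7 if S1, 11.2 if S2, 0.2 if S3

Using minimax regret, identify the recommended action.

A3

Column bests: S1=17.9, S2=12.4, S3=19.9.
A1 regrets: 0.0, 1.3, 17.5 → max 17.5
A2 regrets: 2.4, 0.0, 17.7 → max 17.7
A3 regrets: 2.0, 2.6, 0.0 → max 2.6
A4 regrets: 14.7, 7.4, 18.4 → max 18.4
A5 regrets: 11.2, 1.2, 19.7 → max 19.7
Smallest max regret = 2.6 → A3.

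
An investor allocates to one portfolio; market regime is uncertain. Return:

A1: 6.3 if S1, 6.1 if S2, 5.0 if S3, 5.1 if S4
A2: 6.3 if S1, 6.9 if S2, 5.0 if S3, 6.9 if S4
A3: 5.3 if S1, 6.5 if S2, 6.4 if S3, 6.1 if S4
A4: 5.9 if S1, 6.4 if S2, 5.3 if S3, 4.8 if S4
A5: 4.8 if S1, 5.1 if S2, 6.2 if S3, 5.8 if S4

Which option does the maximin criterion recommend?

Row minima: A1=5.0, A2=5.0, A3=5.3, A4=4.8, A5=4.8
Best worst-case = 5.3 → A3.

A3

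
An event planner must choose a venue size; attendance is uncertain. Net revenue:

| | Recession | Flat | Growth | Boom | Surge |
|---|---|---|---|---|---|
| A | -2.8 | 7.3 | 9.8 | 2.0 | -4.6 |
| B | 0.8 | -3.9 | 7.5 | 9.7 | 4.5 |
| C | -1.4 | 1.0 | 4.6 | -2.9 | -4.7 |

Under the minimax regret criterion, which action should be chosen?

Column bests: Recession=0.8, Flat=7.3, Growth=9.8, Boom=9.7, Surge=4.5.
A regrets: 3.6, 0.0, 0.0, 7.7, 9.1 → max 9.1
B regrets: 0.0, 11.2, 2.3, 0.0, 0.0 → max 11.2
C regrets: 2.2, 6.3, 5.2, 12.6, 9.2 → max 12.6
Smallest max regret = 9.1 → A.

A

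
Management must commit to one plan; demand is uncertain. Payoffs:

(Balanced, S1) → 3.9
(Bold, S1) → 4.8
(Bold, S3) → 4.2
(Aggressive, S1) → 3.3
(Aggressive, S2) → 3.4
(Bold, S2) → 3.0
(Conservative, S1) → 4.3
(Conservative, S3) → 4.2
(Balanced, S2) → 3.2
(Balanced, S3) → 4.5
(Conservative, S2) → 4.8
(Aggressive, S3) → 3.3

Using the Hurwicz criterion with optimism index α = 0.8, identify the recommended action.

Conservative

Conservative: 0.8·4.8 + 0.2·4.2 = 4.68
Balanced: 0.8·4.5 + 0.2·3.2 = 4.24
Aggressive: 0.8·3.4 + 0.2·3.3 = 3.38
Bold: 0.8·4.8 + 0.2·3.0 = 4.44
Highest Hurwicz score = 4.68 → Conservative.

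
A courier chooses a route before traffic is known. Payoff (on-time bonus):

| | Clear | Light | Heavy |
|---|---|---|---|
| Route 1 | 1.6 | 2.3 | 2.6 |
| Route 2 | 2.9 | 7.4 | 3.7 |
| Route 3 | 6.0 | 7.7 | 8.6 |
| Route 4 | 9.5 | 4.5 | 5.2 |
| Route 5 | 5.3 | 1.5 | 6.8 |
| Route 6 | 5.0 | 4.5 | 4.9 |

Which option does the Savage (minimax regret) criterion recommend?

Route 4

Column bests: Clear=9.5, Light=7.7, Heavy=8.6.
Route 1 regrets: 7.9, 5.4, 6.0 → max 7.9
Route 2 regrets: 6.6, 0.3, 4.9 → max 6.6
Route 3 regrets: 3.5, 0.0, 0.0 → max 3.5
Route 4 regrets: 0.0, 3.2, 3.4 → max 3.4
Route 5 regrets: 4.2, 6.2, 1.8 → max 6.2
Route 6 regrets: 4.5, 3.2, 3.7 → max 4.5
Smallest max regret = 3.4 → Route 4.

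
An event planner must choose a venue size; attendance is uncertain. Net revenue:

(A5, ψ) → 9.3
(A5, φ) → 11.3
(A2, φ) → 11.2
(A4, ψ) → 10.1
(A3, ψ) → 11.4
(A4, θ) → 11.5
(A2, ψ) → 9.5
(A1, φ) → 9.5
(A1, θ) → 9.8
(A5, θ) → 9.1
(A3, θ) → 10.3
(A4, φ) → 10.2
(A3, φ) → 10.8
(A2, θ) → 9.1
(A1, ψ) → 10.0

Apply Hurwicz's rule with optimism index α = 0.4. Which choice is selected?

A1: 0.4·10.0 + 0.6·9.5 = 9.7
A2: 0.4·11.2 + 0.6·9.1 = 9.94
A3: 0.4·11.4 + 0.6·10.3 = 10.74
A4: 0.4·11.5 + 0.6·10.1 = 10.66
A5: 0.4·11.3 + 0.6·9.1 = 9.98
Highest Hurwicz score = 10.74 → A3.

A3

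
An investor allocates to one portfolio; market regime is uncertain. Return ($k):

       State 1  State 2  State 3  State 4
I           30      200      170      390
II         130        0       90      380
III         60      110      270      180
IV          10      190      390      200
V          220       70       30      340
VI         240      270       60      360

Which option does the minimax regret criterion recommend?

III

Column bests: State 1=240, State 2=270, State 3=390, State 4=390.
I regrets: 210, 70, 220, 0 → max 220
II regrets: 110, 270, 300, 10 → max 300
III regrets: 180, 160, 120, 210 → max 210
IV regrets: 230, 80, 0, 190 → max 230
V regrets: 20, 200, 360, 50 → max 360
VI regrets: 0, 0, 330, 30 → max 330
Smallest max regret = 210 → III.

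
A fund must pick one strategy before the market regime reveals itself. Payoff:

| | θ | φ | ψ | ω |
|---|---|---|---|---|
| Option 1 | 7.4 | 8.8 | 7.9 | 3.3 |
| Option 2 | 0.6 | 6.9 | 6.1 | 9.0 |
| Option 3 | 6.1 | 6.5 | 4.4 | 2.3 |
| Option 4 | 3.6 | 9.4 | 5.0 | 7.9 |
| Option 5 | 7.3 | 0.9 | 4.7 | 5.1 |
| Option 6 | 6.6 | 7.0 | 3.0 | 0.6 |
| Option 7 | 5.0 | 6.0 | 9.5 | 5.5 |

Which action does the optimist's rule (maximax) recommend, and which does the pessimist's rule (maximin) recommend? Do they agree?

Row maxima: Option 1=8.8, Option 2=9.0, Option 3=6.5, Option 4=9.4, Option 5=7.3, Option 6=7.0, Option 7=9.5
Best best-case = 9.5 → Option 7.
Row minima: Option 1=3.3, Option 2=0.6, Option 3=2.3, Option 4=3.6, Option 5=0.9, Option 6=0.6, Option 7=5.0
Best worst-case = 5.0 → Option 7.

maximax → Option 7; maximin → Option 7 (agree)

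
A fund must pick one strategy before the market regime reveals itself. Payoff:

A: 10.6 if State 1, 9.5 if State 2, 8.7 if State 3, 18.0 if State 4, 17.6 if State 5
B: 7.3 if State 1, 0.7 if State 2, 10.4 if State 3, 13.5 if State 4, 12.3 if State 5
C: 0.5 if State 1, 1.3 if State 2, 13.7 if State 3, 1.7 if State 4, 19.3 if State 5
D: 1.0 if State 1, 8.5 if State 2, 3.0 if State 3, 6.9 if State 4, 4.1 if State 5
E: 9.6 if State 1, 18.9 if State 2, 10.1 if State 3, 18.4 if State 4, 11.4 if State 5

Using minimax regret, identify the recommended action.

Column bests: State 1=10.6, State 2=18.9, State 3=13.7, State 4=18.4, State 5=19.3.
A regrets: 0.0, 9.4, 5.0, 0.4, 1.7 → max 9.4
B regrets: 3.3, 18.2, 3.3, 4.9, 7.0 → max 18.2
C regrets: 10.1, 17.6, 0.0, 16.7, 0.0 → max 17.6
D regrets: 9.6, 10.4, 10.7, 11.5, 15.2 → max 15.2
E regrets: 1.0, 0.0, 3.6, 0.0, 7.9 → max 7.9
Smallest max regret = 7.9 → E.

E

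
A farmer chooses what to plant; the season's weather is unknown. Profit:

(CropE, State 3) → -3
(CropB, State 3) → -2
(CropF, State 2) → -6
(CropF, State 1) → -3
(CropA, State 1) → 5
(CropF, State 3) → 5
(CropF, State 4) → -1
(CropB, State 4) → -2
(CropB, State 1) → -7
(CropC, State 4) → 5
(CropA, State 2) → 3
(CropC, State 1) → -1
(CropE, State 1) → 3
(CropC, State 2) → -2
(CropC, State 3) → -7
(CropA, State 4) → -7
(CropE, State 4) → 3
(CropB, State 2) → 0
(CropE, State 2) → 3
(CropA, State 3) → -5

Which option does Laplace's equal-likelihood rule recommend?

CropE

Row averages: CropB=-2.75, CropA=-1, CropC=-1.25, CropF=-1.25, CropE=1.5
Highest average = 1.5 → CropE.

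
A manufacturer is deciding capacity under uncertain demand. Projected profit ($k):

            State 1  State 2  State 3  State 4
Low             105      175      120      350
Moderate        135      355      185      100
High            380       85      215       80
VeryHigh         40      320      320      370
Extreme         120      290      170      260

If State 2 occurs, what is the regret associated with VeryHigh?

35

Best payoff under State 2 is 355.
Regret = 355 − 320 = 35.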